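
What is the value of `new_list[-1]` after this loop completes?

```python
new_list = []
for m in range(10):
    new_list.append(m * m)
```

Last element of squares 0 to 9
`new_list` takes the values: [] → [0] → [0, 1] → [0, 1, 4] → [0, 1, 4, 9] → [0, 1, 4, 9, 16] → [0, 1, 4, 9, 16, 25] → [0, 1, 4, 9, 16, 25, 36] → [0, 1, 4, 9, 16, 25, 36, 49] → [0, 1, 4, 9, 16, 25, 36, 49, 64] → [0, 1, 4, 9, 16, 25, 36, 49, 64, 81]
So `new_list[-1]` = 81

Answer: 81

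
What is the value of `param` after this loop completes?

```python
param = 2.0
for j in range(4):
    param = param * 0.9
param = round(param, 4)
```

Exponential decay: 2.0 * 0.9^4
`param` takes the values: 2.0 → 1.8 → 1.62 → 1.458 → 1.3122

Answer: 1.3122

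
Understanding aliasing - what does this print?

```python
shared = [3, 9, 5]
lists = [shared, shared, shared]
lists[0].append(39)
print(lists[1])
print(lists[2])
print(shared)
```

Key concept: list of same reference.
Step by step:
`shared = [3, 9, 5]` → shared = [3, 9, 5]
`lists = [shared, shared, shared]` → lists = [[3, 9, 5], [3, 9, 5], [3, 9, 5]]
`lists[0].append(39)` → shared = [3, 9, 5, 39]; lists = [[3, 9, 5, 39], [3, 9, 5, 39], [3, 9, 5, 39]]
`print(lists[1])` → prints [3, 9, 5, 39]
`print(lists[2])` → prints [3, 9, 5, 39]
`print(shared)` → prints [3, 9, 5, 39]

Answer:
[3, 9, 5, 39]
[3, 9, 5, 39]
[3, 9, 5, 39]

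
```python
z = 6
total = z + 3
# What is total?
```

Trace:
`z = 6` → z = 6
`total = z + 3` → total = 9
So total = 9

Answer: 9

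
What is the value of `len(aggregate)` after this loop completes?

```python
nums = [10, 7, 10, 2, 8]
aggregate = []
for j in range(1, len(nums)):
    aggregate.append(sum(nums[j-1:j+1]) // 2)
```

Number of 2-element averages
`aggregate` takes the values: [] → [8] → [8, 8] → [8, 8, 6] → [8, 8, 6, 5]
So `len(aggregate)` = 4

Answer: 4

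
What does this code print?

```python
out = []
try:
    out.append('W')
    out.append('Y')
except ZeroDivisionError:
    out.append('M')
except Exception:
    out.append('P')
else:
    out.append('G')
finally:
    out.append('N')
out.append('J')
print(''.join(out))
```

Execution trace: 'W' (try body) → 'Y' (try body, no exception) → 'G' (else) → 'N' (finally) → 'J' (after the try/except). Output: WYGNJ

Answer: WYGNJ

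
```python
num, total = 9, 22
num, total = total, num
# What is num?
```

Trace:
`num, total = 9, 22` → num = 9; total = 22
`num, total = total, num` → num = 22; total = 9
So num = 22

Answer: 22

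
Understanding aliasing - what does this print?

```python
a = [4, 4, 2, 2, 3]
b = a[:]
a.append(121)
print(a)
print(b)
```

Key concept: slice [:] creates copy.
Step by step:
`a = [4, 4, 2, 2, 3]` → a = [4, 4, 2, 2, 3]
`b = a[:]` → b = [4, 4, 2, 2, 3]
`a.append(121)` → a = [4, 4, 2, 2, 3, 121]
`print(a)` → prints [4, 4, 2, 2, 3, 121]
`print(b)` → prints [4, 4, 2, 2, 3]

Answer:
[4, 4, 2, 2, 3, 121]
[4, 4, 2, 2, 3]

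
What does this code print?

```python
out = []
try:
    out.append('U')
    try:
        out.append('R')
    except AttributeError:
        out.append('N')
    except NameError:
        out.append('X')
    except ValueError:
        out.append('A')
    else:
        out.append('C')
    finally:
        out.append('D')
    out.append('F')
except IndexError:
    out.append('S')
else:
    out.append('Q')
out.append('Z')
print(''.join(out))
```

Execution trace: 'U' (try body) → 'R' (inner try body, no exception) → 'C' (inner else) → 'D' (inner finally) → 'F' (try body, no exception) → 'Q' (else) → 'Z' (after the try/except). Output: URCDFQZ

Answer: URCDFQZ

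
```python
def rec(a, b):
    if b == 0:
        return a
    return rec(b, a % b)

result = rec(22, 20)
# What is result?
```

rec(22, 20) -> rec(20, 2) -> rec(2, 0) -> 2

Answer: 2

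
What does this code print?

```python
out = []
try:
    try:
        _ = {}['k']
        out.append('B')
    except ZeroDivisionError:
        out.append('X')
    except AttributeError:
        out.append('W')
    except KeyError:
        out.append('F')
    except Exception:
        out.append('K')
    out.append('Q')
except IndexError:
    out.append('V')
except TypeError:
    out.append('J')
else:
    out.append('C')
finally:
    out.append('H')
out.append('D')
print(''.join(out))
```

Execution trace: 'F' (inner except KeyError) → 'Q' (try body, no exception) → 'C' (else) → 'H' (finally) → 'D' (after the try/except). Output: FQCHD

Answer: FQCHD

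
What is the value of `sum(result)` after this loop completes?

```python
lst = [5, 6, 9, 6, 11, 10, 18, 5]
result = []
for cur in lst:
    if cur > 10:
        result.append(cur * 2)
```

Sum of doubled values > 10
`result` takes the values: [] → [22] → [22, 36]
So `sum(result)` = 58

Answer: 58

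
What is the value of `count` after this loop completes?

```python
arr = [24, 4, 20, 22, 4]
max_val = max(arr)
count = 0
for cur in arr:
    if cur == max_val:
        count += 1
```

Count of max value 24 in [24, 4, 20, 22, 4]
`count` takes the values: 0 → 1

Answer: 1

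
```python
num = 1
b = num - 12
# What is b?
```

Trace:
`num = 1` → num = 1
`b = num - 12` → b = -11
So b = -11

Answer: -11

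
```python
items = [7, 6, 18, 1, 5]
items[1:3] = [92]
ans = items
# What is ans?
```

Trace:
`items = [7, 6, 18, 1, 5]` → items = [7, 6, 18, 1, 5]
`items[1:3] = [92]` → items = [7, 92, 1, 5]
`ans = items` → ans = [7, 92, 1, 5]
So ans = [7, 92, 1, 5]

Answer: [7, 92, 1, 5]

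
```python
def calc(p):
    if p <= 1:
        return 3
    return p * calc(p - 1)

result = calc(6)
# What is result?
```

calc(6) = 6 * 5 * 4 * 3 * 2 * 3 = 2160

Answer: 2160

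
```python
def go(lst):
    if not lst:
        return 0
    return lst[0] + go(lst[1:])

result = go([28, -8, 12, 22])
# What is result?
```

28 + (-8) + 12 + 22 + 0 = 54

Answer: 54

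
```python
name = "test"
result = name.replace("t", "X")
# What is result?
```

Trace:
`name = "test"` → name = 'test'
`result = name.replace("t", "X")` → result = 'XesX'
So result = 'XesX'

Answer: 'XesX'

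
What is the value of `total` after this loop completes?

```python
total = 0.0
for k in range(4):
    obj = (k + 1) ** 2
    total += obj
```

Sum of squared losses 1² + 2² + ... + 4²
`total` takes the values: 0.0 → 1.0 → 5.0 → 14.0 → 30.0

Answer: 30.0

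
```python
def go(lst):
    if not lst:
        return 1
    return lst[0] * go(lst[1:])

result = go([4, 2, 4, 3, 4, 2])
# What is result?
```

Product over [4, 2, 4, 3, 4, 2] = 4 * 2 * 4 * 3 * 4 * 2 = 768

Answer: 768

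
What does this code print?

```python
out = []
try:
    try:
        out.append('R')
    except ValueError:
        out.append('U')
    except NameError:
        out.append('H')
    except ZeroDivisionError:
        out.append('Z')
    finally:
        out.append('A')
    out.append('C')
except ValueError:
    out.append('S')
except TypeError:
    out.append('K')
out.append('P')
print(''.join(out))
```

Execution trace: 'R' (inner try body, no exception) → 'A' (inner finally) → 'C' (try body, no exception) → 'P' (after the try/except). Output: RACP

Answer: RACP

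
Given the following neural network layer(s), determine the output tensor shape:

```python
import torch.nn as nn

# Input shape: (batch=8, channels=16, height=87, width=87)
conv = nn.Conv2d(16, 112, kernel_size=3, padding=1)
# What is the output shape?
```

Input: (8, 16, 87, 87) -> Output: (8, 112, 87, 87)

Answer: (8, 112, 87, 87)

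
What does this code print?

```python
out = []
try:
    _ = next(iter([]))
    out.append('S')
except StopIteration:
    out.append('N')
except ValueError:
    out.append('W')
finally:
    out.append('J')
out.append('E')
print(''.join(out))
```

Execution trace: 'N' (except StopIteration) → 'J' (finally) → 'E' (after the try/except). Output: NJE

Answer: NJE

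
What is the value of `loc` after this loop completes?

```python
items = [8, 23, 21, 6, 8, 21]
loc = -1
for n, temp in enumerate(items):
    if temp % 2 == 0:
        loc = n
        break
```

First even number index in [8, 23, 21, 6, 8, 21]
`loc` takes the values: -1 → 0

Answer: 0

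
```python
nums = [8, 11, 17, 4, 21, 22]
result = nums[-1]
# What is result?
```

Trace:
`nums = [8, 11, 17, 4, 21, 22]` → nums = [8, 11, 17, 4, 21, 22]
`result = nums[-1]` → result = 22
So result = 22

Answer: 22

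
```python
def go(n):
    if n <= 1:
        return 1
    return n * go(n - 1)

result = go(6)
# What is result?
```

go(6) = 6 * 5 * 4 * 3 * 2 * 1 = 720

Answer: 720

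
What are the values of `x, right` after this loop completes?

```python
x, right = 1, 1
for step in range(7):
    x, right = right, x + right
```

Fibonacci: after 7 iterations
`x, right` takes the values: (1, 1) → (1, 2) → (2, 3) → (3, 5) → (5, 8) → (8, 13) → (13, 21) → (21, 34)

Answer: 21, 34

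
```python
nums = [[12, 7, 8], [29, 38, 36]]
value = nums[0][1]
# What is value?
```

Trace:
`nums = [[12, 7, 8], [29, 38, 36]]` → nums = [[12, 7, 8], [29, 38, 36]]
`value = nums[0][1]` → value = 7
So value = 7

Answer: 7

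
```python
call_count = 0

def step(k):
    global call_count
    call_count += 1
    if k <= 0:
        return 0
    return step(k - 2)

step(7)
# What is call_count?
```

Linear recursion stepping by 2: 5 calls from k=7 down to ≤0.

Answer: 5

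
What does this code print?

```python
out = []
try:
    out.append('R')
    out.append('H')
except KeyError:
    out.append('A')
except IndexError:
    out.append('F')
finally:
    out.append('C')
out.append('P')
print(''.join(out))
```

Execution trace: 'R' (try body) → 'H' (try body, no exception) → 'C' (finally) → 'P' (after the try/except). Output: RHCP

Answer: RHCP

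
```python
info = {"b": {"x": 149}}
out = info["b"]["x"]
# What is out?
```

Trace:
`info = {"b": {"x": 149}}` → info = {'b': {'x': 149}}
`out = info["b"]["x"]` → out = 149
So out = 149

Answer: 149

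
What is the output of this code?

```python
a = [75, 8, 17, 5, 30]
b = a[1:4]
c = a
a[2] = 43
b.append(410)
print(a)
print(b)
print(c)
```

Key concept: slice vs alias.
Step by step:
`a = [75, 8, 17, 5, 30]` → a = [75, 8, 17, 5, 30]
`b = a[1:4]` → b = [8, 17, 5]
`c = a` → c = [75, 8, 17, 5, 30] (same object as a)
`a[2] = 43` → a = [75, 8, 43, 5, 30] (same object as c); c = [75, 8, 43, 5, 30] (same object as a)
`b.append(410)` → b = [8, 17, 5, 410]
`print(a)` → prints [75, 8, 43, 5, 30]
`print(b)` → prints [8, 17, 5, 410]
`print(c)` → prints [75, 8, 43, 5, 30]

Answer:
[75, 8, 43, 5, 30]
[8, 17, 5, 410]
[75, 8, 43, 5, 30]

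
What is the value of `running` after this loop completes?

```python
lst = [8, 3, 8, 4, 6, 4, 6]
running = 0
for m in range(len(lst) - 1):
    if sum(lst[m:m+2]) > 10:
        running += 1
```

Count windows with sum > 10
`running` takes the values: 0 → 1 → 2 → 3

Answer: 3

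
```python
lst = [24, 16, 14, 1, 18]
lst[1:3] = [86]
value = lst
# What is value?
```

Trace:
`lst = [24, 16, 14, 1, 18]` → lst = [24, 16, 14, 1, 18]
`lst[1:3] = [86]` → lst = [24, 86, 1, 18]
`value = lst` → value = [24, 86, 1, 18]
So value = [24, 86, 1, 18]

Answer: [24, 86, 1, 18]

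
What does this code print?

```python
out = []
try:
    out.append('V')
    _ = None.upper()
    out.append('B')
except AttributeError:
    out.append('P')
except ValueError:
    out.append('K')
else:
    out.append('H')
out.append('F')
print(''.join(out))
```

Execution trace: 'V' (try body) → 'P' (except AttributeError) → 'F' (after the try/except). Output: VPF

Answer: VPF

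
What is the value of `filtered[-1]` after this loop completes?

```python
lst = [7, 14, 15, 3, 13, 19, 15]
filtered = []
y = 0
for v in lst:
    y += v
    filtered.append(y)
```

Cumulative sum ends at 86
`filtered` takes the values: [] → [7] → [7, 21] → [7, 21, 36] → [7, 21, 36, 39] → [7, 21, 36, 39, 52] → [7, 21, 36, 39, 52, 71] → [7, 21, 36, 39, 52, 71, 86]
So `filtered[-1]` = 86

Answer: 86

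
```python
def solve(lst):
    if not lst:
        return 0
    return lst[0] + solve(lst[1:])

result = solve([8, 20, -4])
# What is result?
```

8 + 20 + (-4) + 0 = 24

Answer: 24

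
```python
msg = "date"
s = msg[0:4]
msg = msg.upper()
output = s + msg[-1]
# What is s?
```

Trace:
`msg = "date"` → msg = 'date'
`s = msg[0:4]` → s = 'date'
`msg = msg.upper()` → msg = 'DATE'
`output = s + msg[-1]` → output = 'dateE'
So s = 'date'

Answer: 'date'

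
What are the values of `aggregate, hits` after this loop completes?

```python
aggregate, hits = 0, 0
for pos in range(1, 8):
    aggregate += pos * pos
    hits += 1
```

Sum of squares and count
`aggregate, hits` takes the values: (0, 0) → (1, 0) → (1, 1) → (5, 1) → (5, 2) → (14, 2) → (14, 3) → (30, 3) → (30, 4) → (55, 4) → (55, 5) → (91, 5) → (91, 6) → (140, 6) → (140, 7)

Answer: 140, 7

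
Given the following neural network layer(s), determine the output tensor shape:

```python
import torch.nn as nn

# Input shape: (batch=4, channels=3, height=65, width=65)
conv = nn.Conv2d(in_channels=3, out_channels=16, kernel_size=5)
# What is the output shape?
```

Input: (4, 3, 65, 65) -> Output: (4, 16, 61, 61)

Answer: (4, 16, 61, 61)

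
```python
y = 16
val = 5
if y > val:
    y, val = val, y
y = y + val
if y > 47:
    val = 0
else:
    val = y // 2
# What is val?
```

Trace:
`y = 16` → y = 16
`val = 5` → val = 5
`if y > val: ...` → y > val is True → y = 5; val = 16
`y = y + val` → y = 21
`if y > 47: ...` → y > 47 is False, take else branch → val = 10
So val = 10

Answer: 10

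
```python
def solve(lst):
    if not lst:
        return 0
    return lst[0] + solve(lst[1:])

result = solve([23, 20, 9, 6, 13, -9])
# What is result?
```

23 + 20 + 9 + 6 + 13 + (-9) + 0 = 62

Answer: 62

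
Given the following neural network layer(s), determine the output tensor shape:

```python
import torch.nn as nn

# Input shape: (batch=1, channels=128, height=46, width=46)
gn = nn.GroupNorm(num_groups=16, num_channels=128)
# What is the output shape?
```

Input: (1, 128, 46, 46) -> Output: (1, 128, 46, 46)

Answer: (1, 128, 46, 46)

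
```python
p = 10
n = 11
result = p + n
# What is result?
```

Trace:
`p = 10` → p = 10
`n = 11` → n = 11
`result = p + n` → result = 21
So result = 21

Answer: 21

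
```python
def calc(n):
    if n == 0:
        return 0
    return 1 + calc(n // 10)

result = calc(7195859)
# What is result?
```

Count of digits of 7195859: 7

Answer: 7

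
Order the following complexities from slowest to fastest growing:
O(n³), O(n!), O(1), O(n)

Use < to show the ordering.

Ordered by growth rate: O(1) < O(n) < O(n³) < O(n!)

Answer: O(1) < O(n) < O(n³) < O(n!)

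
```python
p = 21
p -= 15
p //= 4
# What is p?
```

Trace:
`p = 21` → p = 21
`p -= 15` → p = 6
`p //= 4` → p = 1
So p = 1

Answer: 1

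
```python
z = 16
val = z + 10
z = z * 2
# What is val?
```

Trace:
`z = 16` → z = 16
`val = z + 10` → val = 26
`z = z * 2` → z = 32
So val = 26

Answer: 26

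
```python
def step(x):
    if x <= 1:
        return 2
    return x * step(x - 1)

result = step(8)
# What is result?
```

step(8) = 8 * 7 * 6 * 5 * 4 * 3 * 2 * 2 = 80640

Answer: 80640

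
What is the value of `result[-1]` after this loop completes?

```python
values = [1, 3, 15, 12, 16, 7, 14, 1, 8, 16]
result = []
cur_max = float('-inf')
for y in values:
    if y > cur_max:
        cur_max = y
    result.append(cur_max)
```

Running max ends at 16
`result` takes the values: [] → [1] → [1, 3] → [1, 3, 15] → [1, 3, 15, 15] → [1, 3, 15, 15, 16] → [1, 3, 15, 15, 16, 16] → [1, 3, 15, 15, 16, 16, 16] → [1, 3, 15, 15, 16, 16, 16, 16] → [1, 3, 15, 15, 16, 16, 16, 16, 16] → [1, 3, 15, 15, 16, 16, 16, 16, 16, 16]
So `result[-1]` = 16

Answer: 16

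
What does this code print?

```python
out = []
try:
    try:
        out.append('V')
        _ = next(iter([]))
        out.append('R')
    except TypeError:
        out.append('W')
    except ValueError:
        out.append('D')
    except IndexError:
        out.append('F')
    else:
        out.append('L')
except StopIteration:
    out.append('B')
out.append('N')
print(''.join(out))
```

Execution trace: 'V' (try body) → 'B' (outer except StopIteration) → 'N' (after the try/except). Output: VBN

Answer: VBN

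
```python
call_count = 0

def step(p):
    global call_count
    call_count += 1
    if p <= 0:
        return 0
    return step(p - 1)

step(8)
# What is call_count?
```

Linear recursion stepping by 1: 9 calls from p=8 down to ≤0.

Answer: 9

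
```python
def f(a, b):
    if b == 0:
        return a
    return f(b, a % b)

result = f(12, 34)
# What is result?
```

f(12, 34) -> f(34, 12) -> f(12, 10) -> f(10, 2) -> f(2, 0) -> 2

Answer: 2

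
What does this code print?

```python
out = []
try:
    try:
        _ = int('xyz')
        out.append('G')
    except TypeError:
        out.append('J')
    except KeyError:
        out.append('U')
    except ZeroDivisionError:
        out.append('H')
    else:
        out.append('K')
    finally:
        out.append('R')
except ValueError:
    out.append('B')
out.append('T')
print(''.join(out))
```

Execution trace: 'R' (finally) → 'B' (outer except ValueError) → 'T' (after the try/except). Output: RBT

Answer: RBT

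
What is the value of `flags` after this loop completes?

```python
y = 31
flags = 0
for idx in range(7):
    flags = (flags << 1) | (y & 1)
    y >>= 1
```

Reverse lowest 7 bits of 31
`flags` takes the values: 0 → 1 → 3 → 7 → 15 → 31 → 62 → 124

Answer: 124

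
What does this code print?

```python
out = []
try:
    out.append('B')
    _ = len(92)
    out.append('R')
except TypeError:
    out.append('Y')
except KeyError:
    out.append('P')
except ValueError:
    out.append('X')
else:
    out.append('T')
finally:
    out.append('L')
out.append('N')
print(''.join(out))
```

Execution trace: 'B' (try body) → 'Y' (except TypeError) → 'L' (finally) → 'N' (after the try/except). Output: BYLN

Answer: BYLN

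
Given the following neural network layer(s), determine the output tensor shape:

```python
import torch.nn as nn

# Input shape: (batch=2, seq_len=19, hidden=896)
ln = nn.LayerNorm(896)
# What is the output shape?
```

Input: (2, 19, 896) -> Output: (2, 19, 896)

Answer: (2, 19, 896)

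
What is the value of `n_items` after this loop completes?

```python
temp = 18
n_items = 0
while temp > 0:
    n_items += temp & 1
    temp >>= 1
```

Count set bits in 18 (binary: 0b10010)
`n_items` takes the values: 0 → 1 → 2

Answer: 2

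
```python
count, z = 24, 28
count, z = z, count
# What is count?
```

Trace:
`count, z = 24, 28` → count = 24; z = 28
`count, z = z, count` → count = 28; z = 24
So count = 28

Answer: 28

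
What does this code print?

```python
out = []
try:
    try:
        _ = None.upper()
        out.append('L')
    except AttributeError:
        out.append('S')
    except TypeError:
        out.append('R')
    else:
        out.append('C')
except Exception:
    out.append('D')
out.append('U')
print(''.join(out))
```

Execution trace: 'S' (inner except AttributeError) → 'U' (after the try/except). Output: SU

Answer: SU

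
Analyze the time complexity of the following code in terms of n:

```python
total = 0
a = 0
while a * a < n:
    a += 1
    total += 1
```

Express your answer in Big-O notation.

Each loop level contributes: √n. Multiplying the contributions gives O(√n).

Answer: O(√n)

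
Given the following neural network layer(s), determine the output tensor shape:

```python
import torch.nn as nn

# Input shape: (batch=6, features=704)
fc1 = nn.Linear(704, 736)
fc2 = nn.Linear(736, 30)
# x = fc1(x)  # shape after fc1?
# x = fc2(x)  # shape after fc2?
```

Input: (6, 704) -> after fc1: (6, 736) -> Output: (6, 30)

Answer: (6, 30)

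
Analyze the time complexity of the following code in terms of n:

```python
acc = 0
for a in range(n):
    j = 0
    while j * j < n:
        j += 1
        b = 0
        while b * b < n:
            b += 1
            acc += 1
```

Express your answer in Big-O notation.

Each loop level contributes: n × √n × √n. Multiplying the contributions gives O(n^2).

Answer: O(n^2)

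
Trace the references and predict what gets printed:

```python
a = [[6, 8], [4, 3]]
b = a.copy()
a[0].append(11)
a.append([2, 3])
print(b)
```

Key concept: shallow copy with nested lists.
Step by step:
`a = [[6, 8], [4, 3]]` → a = [[6, 8], [4, 3]]
`b = a.copy()` → b = [[6, 8], [4, 3]]
`a[0].append(11)` → a = [[6, 8, 11], [4, 3]]; b = [[6, 8, 11], [4, 3]]
`a.append([2, 3])` → a = [[6, 8, 11], [4, 3], [2, 3]]
`print(b)` → prints [[6, 8, 11], [4, 3]]

Answer: [[6, 8, 11], [4, 3]]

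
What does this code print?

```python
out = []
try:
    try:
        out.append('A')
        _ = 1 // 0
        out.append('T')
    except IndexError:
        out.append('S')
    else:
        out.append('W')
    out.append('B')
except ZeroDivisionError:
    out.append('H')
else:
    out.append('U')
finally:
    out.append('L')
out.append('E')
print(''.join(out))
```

Execution trace: 'A' (inner try body) → 'H' (except ZeroDivisionError) → 'L' (finally) → 'E' (after the try/except). Output: AHLE

Answer: AHLE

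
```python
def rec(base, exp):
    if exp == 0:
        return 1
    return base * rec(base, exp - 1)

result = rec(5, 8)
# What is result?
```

rec(5, 8) = 5 * 5 * 5 * 5 * 5 * 5 * 5 * 5 = 390625

Answer: 390625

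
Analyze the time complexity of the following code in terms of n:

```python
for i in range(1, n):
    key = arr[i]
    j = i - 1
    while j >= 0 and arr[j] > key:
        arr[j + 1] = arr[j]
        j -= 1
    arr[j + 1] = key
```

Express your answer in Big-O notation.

This is Insertion sort. Time complexity: O(n²).

Answer: O(n²)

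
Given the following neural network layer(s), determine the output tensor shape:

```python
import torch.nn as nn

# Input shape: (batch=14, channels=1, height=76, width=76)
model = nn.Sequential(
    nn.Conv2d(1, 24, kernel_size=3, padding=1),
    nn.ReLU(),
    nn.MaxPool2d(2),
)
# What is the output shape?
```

Input: (14, 1, 76, 76) -> after Conv2d: (14, 24, 76, 76) -> after ReLU: (14, 24, 76, 76) -> Output: (14, 24, 38, 38)

Answer: (14, 24, 38, 38)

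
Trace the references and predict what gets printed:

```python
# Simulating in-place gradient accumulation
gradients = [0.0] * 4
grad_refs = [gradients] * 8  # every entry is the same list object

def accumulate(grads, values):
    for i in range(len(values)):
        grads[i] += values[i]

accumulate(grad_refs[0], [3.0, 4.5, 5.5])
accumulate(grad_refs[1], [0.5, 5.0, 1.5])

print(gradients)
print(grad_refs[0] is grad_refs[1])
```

Key concept: gradient accumulation aliasing.
Step by step:
`gradients = [0.0] * 4` → gradients = [0.0, 0.0, 0.0, 0.0]
`grad_refs = [gradients] * 8` → grad_refs = [[0.0, 0.0, 0.0, 0.0], [0.0, 0.0, 0.0, 0.0], [0.0, 0.0, 0.0, 0.0], [0.0, 0.0, 0.0, 0.0], [0.0, 0.0, 0.0, 0.0], [0.0, 0.0, 0.0, 0.0], [0.0, 0.0, 0.0, 0.0], [0.0, 0.0, 0.0, 0.0]]
`accumulate(grad_refs[0], [3.0, 4.5, 5.5])` → gradients = [3.0, 4.5, 5.5, 0.0]; grad_refs = [[3.0, 4.5, 5.5, 0.0], [3.0, 4.5, 5.5, 0.0], [3.0, 4.5, 5.5, 0.0], [3.0, 4.5, 5.5, 0.0], [3.0, 4.5, 5.5, 0.0], [3.0, 4.5, 5.5, 0.0], [3.0, 4.5, 5.5, 0.0], [3.0, 4.5, 5.5, 0.0]]
`accumulate(grad_refs[1], [0.5, 5.0, 1.5])` → gradients = [3.5, 9.5, 7.0, 0.0]; grad_refs = [[3.5, 9.5, 7.0, 0.0], [3.5, 9.5, 7.0, 0.0], [3.5, 9.5, 7.0, 0.0], [3.5, 9.5, 7.0, 0.0], [3.5, 9.5, 7.0, 0.0], [3.5, 9.5, 7.0, 0.0], [3.5, 9.5, 7.0, 0.0], [3.5, 9.5, 7.0, 0.0]]
`print(gradients)` → prints [3.5, 9.5, 7.0, 0.0]
`print(grad_refs[0] is grad_refs[1])` → prints True

Answer:
[3.5, 9.5, 7.0, 0.0]
True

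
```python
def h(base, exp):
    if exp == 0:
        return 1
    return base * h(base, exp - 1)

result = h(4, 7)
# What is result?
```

h(4, 7) = 4 * 4 * 4 * 4 * 4 * 4 * 4 = 16384

Answer: 16384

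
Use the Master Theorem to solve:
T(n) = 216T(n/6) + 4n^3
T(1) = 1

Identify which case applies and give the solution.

a=216, b=6, f(n)=4n^3. log_6(216) = 3. Since c=3 = 3, Case 2 applies: T(n) = Θ(n^log_b(a) · log n) = O(n^3 log n).

Answer: O(n^3 log n) - Case 2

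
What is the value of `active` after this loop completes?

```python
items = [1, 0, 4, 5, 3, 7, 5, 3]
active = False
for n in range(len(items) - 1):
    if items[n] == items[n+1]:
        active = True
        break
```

Check consecutive duplicates in [1, 0, 4, 5, 3, 7, 5, 3]
`active` takes the values: False

Answer: False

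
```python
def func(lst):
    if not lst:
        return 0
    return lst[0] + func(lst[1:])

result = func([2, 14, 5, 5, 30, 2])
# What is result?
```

2 + 14 + 5 + 5 + 30 + 2 + 0 = 58

Answer: 58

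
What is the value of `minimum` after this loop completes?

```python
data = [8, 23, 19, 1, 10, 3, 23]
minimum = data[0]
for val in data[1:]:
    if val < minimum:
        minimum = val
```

Minimum of [8, 23, 19, 1, 10, 3, 23]
`minimum` takes the values: 8 → 1

Answer: 1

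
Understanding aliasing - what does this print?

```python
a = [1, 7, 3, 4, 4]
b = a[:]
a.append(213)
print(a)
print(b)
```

Key concept: slice [:] creates copy.
Step by step:
`a = [1, 7, 3, 4, 4]` → a = [1, 7, 3, 4, 4]
`b = a[:]` → b = [1, 7, 3, 4, 4]
`a.append(213)` → a = [1, 7, 3, 4, 4, 213]
`print(a)` → prints [1, 7, 3, 4, 4, 213]
`print(b)` → prints [1, 7, 3, 4, 4]

Answer:
[1, 7, 3, 4, 4, 213]
[1, 7, 3, 4, 4]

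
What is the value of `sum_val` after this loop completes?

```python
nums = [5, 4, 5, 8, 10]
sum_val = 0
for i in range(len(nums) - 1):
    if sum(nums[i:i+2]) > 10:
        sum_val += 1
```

Count windows with sum > 10
`sum_val` takes the values: 0 → 1 → 2

Answer: 2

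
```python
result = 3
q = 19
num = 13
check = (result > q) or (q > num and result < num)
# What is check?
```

Trace:
`result = 3` → result = 3
`q = 19` → q = 19
`num = 13` → num = 13
`check = (result > q) or (q > num and result < num)` → check = True
So check = True

Answer: True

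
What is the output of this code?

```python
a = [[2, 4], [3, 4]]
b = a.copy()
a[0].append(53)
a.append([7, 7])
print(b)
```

Key concept: shallow copy with nested lists.
Step by step:
`a = [[2, 4], [3, 4]]` → a = [[2, 4], [3, 4]]
`b = a.copy()` → b = [[2, 4], [3, 4]]
`a[0].append(53)` → a = [[2, 4, 53], [3, 4]]; b = [[2, 4, 53], [3, 4]]
`a.append([7, 7])` → a = [[2, 4, 53], [3, 4], [7, 7]]
`print(b)` → prints [[2, 4, 53], [3, 4]]

Answer: [[2, 4, 53], [3, 4]]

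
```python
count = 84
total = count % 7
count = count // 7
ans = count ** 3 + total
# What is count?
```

Trace:
`count = 84` → count = 84
`total = count % 7` → total = 0
`count = count // 7` → count = 12
`ans = count ** 3 + total` → ans = 1728
So count = 12

Answer: 12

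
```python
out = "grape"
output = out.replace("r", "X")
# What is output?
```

Trace:
`out = "grape"` → out = 'grape'
`output = out.replace("r", "X")` → output = 'gXape'
So output = 'gXape'

Answer: 'gXape'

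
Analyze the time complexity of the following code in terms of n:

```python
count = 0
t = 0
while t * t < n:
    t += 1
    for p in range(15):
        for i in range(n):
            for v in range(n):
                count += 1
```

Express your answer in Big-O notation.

Each loop level contributes: √n × 1 × n × n. Multiplying the contributions gives O(n^2√n).

Answer: O(n^2√n)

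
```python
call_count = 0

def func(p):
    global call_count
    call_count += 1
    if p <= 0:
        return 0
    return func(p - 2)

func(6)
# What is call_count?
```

Linear recursion stepping by 2: 4 calls from p=6 down to ≤0.

Answer: 4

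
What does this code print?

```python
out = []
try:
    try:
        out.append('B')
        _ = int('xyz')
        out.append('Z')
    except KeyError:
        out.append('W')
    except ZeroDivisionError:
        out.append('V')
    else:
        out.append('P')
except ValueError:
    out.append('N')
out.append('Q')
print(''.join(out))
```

Execution trace: 'B' (try body) → 'N' (outer except ValueError) → 'Q' (after the try/except). Output: BNQ

Answer: BNQ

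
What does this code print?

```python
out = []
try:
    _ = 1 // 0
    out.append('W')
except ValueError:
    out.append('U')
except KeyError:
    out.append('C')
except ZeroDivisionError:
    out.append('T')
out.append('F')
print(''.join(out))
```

Execution trace: 'T' (except ZeroDivisionError) → 'F' (after the try/except). Output: TF

Answer: TF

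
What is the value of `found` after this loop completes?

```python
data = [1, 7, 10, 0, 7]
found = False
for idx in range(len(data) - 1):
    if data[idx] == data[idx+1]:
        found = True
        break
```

Check consecutive duplicates in [1, 7, 10, 0, 7]
`found` takes the values: False

Answer: False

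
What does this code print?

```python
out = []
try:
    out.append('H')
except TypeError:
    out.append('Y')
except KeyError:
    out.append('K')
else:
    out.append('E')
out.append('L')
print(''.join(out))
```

Execution trace: 'H' (try body, no exception) → 'E' (else) → 'L' (after the try/except). Output: HEL

Answer: HEL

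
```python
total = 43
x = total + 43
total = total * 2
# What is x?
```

Trace:
`total = 43` → total = 43
`x = total + 43` → x = 86
`total = total * 2` → total = 86
So x = 86

Answer: 86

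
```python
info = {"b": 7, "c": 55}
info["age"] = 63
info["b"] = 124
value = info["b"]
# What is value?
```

Trace:
`info = {"b": 7, "c": 55}` → info = {'b': 7, 'c': 55}
`info["age"] = 63` → info = {'b': 7, 'c': 55, 'age': 63}
`info["b"] = 124` → info = {'b': 124, 'c': 55, 'age': 63}
`value = info["b"]` → value = 124
So value = 124

Answer: 124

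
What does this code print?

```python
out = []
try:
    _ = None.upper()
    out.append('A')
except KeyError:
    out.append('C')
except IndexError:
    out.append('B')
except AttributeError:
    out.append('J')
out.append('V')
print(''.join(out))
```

Execution trace: 'J' (except AttributeError) → 'V' (after the try/except). Output: JV

Answer: JV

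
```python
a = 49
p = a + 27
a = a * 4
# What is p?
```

Trace:
`a = 49` → a = 49
`p = a + 27` → p = 76
`a = a * 4` → a = 196
So p = 76

Answer: 76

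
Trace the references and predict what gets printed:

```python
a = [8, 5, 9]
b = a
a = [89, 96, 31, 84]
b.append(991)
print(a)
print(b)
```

Key concept: rebinding vs mutation: a is rebound to a new list, b still points at the original.
Step by step:
`a = [8, 5, 9]` → a = [8, 5, 9]
`b = a` → b = [8, 5, 9] (same object as a)
`a = [89, 96, 31, 84]` → a = [89, 96, 31, 84]
`b.append(991)` → b = [8, 5, 9, 991]
`print(a)` → prints [89, 96, 31, 84]
`print(b)` → prints [8, 5, 9, 991]

Answer:
[89, 96, 31, 84]
[8, 5, 9, 991]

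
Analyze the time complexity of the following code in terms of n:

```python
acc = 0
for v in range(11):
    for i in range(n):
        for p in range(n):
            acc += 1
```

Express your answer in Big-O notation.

Each loop level contributes: 1 × n × n. Multiplying the contributions gives O(n^2).

Answer: O(n^2)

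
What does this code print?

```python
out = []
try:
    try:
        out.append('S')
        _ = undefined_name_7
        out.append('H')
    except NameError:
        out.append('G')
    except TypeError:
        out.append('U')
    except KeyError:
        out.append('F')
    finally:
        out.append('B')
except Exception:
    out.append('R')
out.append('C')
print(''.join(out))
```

Execution trace: 'S' (inner try body) → 'G' (inner except NameError) → 'B' (inner finally) → 'C' (after the try/except). Output: SGBC

Answer: SGBC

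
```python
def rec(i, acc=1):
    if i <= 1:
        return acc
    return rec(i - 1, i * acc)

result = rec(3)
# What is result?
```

Accumulator trace (n, acc): (3, 1) -> (2, 3) -> (1, 6) -> return 6

Answer: 6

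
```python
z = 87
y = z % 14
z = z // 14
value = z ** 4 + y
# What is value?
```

Trace:
`z = 87` → z = 87
`y = z % 14` → y = 3
`z = z // 14` → z = 6
`value = z ** 4 + y` → value = 1299
So value = 1299

Answer: 1299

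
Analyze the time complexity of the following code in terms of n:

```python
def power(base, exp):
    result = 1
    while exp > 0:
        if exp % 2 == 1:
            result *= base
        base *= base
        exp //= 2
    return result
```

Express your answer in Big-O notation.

This is Exponentiation by squaring. Time complexity: O(log n).

Answer: O(log n)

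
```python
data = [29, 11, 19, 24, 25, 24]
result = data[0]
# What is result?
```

Trace:
`data = [29, 11, 19, 24, 25, 24]` → data = [29, 11, 19, 24, 25, 24]
`result = data[0]` → result = 29
So result = 29

Answer: 29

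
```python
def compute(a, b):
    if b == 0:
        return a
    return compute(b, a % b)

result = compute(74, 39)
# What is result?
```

compute(74, 39) -> compute(39, 35) -> compute(35, 4) -> compute(4, 3) -> compute(3, 1) -> compute(1, 0) -> 1

Answer: 1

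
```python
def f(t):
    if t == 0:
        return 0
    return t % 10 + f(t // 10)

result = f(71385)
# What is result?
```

Sum of digits of 71385: 5 + 8 + 3 + 1 + 7 = 24

Answer: 24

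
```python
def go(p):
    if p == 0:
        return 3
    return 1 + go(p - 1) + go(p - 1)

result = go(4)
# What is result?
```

go(p) = 1 + 2·go(p-1), go(0)=3. Closed form: (3+1)·2^4 - 1 = 63.

Answer: 63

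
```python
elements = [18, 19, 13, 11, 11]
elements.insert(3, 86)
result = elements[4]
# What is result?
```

Trace:
`elements = [18, 19, 13, 11, 11]` → elements = [18, 19, 13, 11, 11]
`elements.insert(3, 86)` → elements = [18, 19, 13, 86, 11, 11]
`result = elements[4]` → result = 11
So result = 11

Answer: 11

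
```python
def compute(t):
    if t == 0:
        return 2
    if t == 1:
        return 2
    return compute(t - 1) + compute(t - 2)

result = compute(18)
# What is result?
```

Build up from base cases: compute(0)=2, compute(1)=2, compute(2)=4, compute(3)=6, compute(4)=10, compute(5)=16, compute(6)=26, ..., compute(18)=8362

Answer: 8362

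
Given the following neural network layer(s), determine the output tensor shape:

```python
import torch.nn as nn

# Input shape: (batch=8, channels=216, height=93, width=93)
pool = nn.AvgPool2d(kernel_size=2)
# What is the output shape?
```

Input: (8, 216, 93, 93) -> Output: (8, 216, 46, 46)

Answer: (8, 216, 46, 46)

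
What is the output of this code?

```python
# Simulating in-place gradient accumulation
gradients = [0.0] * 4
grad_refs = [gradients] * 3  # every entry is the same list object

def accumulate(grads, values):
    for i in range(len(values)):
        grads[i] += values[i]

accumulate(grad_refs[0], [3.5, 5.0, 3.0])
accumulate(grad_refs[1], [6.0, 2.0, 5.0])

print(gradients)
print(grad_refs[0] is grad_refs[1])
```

Key concept: gradient accumulation aliasing.
Step by step:
`gradients = [0.0] * 4` → gradients = [0.0, 0.0, 0.0, 0.0]
`grad_refs = [gradients] * 3` → grad_refs = [[0.0, 0.0, 0.0, 0.0], [0.0, 0.0, 0.0, 0.0], [0.0, 0.0, 0.0, 0.0]]
`accumulate(grad_refs[0], [3.5, 5.0, 3.0])` → gradients = [3.5, 5.0, 3.0, 0.0]; grad_refs = [[3.5, 5.0, 3.0, 0.0], [3.5, 5.0, 3.0, 0.0], [3.5, 5.0, 3.0, 0.0]]
`accumulate(grad_refs[1], [6.0, 2.0, 5.0])` → gradients = [9.5, 7.0, 8.0, 0.0]; grad_refs = [[9.5, 7.0, 8.0, 0.0], [9.5, 7.0, 8.0, 0.0], [9.5, 7.0, 8.0, 0.0]]
`print(gradients)` → prints [9.5, 7.0, 8.0, 0.0]
`print(grad_refs[0] is grad_refs[1])` → prints True

Answer:
[9.5, 7.0, 8.0, 0.0]
True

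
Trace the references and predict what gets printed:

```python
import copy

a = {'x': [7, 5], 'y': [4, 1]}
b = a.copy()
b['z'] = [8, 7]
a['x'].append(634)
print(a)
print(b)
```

Key concept: shallow copy of dict with mutable values.
Step by step:
`a = {'x': [7, 5], 'y': [4, 1]}` → a = {'x': [7, 5], 'y': [4, 1]}
`b = a.copy()` → b = {'x': [7, 5], 'y': [4, 1]}
`b['z'] = [8, 7]` → b = {'x': [7, 5], 'y': [4, 1], 'z': [8, 7]}
`a['x'].append(634)` → a = {'x': [7, 5, 634], 'y': [4, 1]}; b = {'x': [7, 5, 634], 'y': [4, 1], 'z': [8, 7]}
`print(a)` → prints {'x': [7, 5, 634], 'y': [4, 1]}
`print(b)` → prints {'x': [7, 5, 634], 'y': [4, 1], 'z': [8, 7]}

Answer:
{'x': [7, 5, 634], 'y': [4, 1]}
{'x': [7, 5, 634], 'y': [4, 1], 'z': [8, 7]}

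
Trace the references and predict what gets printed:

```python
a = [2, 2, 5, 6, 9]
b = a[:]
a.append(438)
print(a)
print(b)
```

Key concept: slice [:] creates copy.
Step by step:
`a = [2, 2, 5, 6, 9]` → a = [2, 2, 5, 6, 9]
`b = a[:]` → b = [2, 2, 5, 6, 9]
`a.append(438)` → a = [2, 2, 5, 6, 9, 438]
`print(a)` → prints [2, 2, 5, 6, 9, 438]
`print(b)` → prints [2, 2, 5, 6, 9]

Answer:
[2, 2, 5, 6, 9, 438]
[2, 2, 5, 6, 9]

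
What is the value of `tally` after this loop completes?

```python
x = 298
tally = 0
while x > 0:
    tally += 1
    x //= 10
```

Count digits by repeated division by 10
`tally` takes the values: 0 → 1 → 2 → 3

Answer: 3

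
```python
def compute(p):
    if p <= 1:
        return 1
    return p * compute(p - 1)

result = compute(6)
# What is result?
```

compute(6) = 6 * 5 * 4 * 3 * 2 * 1 = 720

Answer: 720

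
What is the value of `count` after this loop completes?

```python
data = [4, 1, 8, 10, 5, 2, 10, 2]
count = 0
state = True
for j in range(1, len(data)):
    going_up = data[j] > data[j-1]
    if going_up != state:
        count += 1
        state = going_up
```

Count direction changes in [4, 1, 8, 10, 5, 2, 10, 2]
`count` takes the values: 0 → 1 → 2 → 3 → 4 → 5

Answer: 5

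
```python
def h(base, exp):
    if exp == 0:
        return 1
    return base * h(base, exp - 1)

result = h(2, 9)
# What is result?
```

h(2, 9) = 2 * 2 * 2 * 2 * 2 * 2 * 2 * 2 * 2 = 512

Answer: 512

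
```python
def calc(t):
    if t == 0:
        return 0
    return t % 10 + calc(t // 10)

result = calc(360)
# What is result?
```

Sum of digits of 360: 0 + 6 + 3 = 9

Answer: 9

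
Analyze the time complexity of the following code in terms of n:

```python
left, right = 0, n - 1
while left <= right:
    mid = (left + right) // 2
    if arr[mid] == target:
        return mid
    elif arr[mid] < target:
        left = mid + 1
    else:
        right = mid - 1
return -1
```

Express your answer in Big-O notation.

This is Binary search in a sorted array. Time complexity: O(log n).

Answer: O(log n)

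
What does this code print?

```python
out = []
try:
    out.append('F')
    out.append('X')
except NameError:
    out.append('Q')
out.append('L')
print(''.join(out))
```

Execution trace: 'F' (try body) → 'X' (try body, no exception) → 'L' (after the try/except). Output: FXL

Answer: FXL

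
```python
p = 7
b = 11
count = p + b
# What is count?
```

Trace:
`p = 7` → p = 7
`b = 11` → b = 11
`count = p + b` → count = 18
So count = 18

Answer: 18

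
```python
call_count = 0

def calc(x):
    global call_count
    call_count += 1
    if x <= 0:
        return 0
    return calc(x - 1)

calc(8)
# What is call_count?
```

Linear recursion stepping by 1: 9 calls from x=8 down to ≤0.

Answer: 9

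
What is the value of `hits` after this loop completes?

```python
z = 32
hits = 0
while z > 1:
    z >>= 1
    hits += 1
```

Count right shifts until 1
`hits` takes the values: 0 → 1 → 2 → 3 → 4 → 5

Answer: 5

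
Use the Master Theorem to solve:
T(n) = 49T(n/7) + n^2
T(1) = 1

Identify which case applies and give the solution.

a=49, b=7, f(n)=n^2. log_7(49) = 2. Since c=2 = 2, Case 2 applies: T(n) = Θ(n^log_b(a) · log n) = O(n^2 log n).

Answer: O(n^2 log n) - Case 2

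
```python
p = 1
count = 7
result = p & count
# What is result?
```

Trace:
`p = 1` → p = 1
`count = 7` → count = 7
`result = p & count` → result = 1
So result = 1

Answer: 1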